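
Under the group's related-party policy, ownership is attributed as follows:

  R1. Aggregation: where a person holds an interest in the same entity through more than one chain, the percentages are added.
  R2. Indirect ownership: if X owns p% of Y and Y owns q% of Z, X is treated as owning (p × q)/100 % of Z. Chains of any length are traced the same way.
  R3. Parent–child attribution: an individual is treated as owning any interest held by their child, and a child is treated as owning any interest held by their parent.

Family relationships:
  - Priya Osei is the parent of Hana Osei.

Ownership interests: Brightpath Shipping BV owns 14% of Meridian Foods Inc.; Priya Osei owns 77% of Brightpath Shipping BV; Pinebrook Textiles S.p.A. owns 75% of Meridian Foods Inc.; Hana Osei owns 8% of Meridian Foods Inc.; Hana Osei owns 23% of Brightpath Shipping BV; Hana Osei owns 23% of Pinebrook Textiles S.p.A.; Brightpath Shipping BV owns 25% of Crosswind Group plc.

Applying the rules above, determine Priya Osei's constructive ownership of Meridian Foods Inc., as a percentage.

39.25%

By parent–child attribution (R3), Priya Osei is treated as also owning Hana Osei's interest in Brightpath Shipping BV, giving 77% + 23% = 100%.
By parent–child attribution (R3), Priya Osei is treated as owning Hana Osei's 23% interest in Pinebrook Textiles S.p.A.
By parent–child attribution (R3), Priya Osei is treated as owning Hana Osei's 8% interest in Meridian Foods Inc.
Chain via Brightpath Shipping BV (R2): 100% × 14% = 14% of Meridian Foods Inc.
Chain via Pinebrook Textiles S.p.A. (R2): 23% × 75% = 17.25% of Meridian Foods Inc.
Direct interest in Meridian Foods Inc: 8%.
Aggregating (R1): 14% + 17.25% + 8% = 39.25%.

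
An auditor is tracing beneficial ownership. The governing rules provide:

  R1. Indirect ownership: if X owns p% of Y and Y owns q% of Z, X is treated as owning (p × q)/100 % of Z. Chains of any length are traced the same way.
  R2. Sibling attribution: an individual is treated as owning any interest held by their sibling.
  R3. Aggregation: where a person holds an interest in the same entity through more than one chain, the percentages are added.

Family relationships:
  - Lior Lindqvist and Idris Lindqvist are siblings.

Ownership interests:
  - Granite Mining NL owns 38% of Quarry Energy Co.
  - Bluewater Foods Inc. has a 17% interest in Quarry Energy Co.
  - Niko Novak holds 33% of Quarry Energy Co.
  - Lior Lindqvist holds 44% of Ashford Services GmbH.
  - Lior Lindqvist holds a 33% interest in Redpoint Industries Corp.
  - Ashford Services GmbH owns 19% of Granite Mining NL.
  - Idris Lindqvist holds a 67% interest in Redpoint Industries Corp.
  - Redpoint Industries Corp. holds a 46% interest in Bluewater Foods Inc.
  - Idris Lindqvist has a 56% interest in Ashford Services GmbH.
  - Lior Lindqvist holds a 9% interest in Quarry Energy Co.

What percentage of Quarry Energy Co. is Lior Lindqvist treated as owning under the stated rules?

24.04%

By sibling attribution (R2), Lior Lindqvist is treated as also owning Idris Lindqvist's interest in Ashford Services GmbH, giving 44% + 56% = 100%.
By sibling attribution (R2), Lior Lindqvist is treated as also owning Idris Lindqvist's interest in Redpoint Industries Corp, giving 33% + 67% = 100%.
Chain via Ashford Services GmbH → Granite Mining NL (R1): 100% × 19% × 38% = 7.22% of Quarry Energy Co.
Chain via Redpoint Industries Corp. → Bluewater Foods Inc. (R1): 100% × 46% × 17% = 7.82% of Quarry Energy Co.
Direct interest in Quarry Energy Co: 9%.
Aggregating (R3): 7.22% + 7.82% + 9% = 24.04%.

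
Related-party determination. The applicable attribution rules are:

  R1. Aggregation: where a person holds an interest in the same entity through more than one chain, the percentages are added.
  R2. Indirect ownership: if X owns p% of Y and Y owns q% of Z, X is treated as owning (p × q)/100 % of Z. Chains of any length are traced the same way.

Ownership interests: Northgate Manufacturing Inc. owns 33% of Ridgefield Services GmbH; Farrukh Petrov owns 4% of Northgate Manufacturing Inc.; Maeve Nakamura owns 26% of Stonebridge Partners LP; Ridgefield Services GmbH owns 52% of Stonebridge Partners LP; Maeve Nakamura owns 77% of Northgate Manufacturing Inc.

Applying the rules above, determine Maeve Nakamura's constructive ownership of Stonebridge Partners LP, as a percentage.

39.2132%

Chain via Northgate Manufacturing Inc. → Ridgefield Services GmbH (R2): 77% × 33% × 52% = 13.2132% of Stonebridge Partners LP.
Direct interest in Stonebridge Partners LP: 26%.
Aggregating (R1): 13.2132% + 26% = 39.2132%.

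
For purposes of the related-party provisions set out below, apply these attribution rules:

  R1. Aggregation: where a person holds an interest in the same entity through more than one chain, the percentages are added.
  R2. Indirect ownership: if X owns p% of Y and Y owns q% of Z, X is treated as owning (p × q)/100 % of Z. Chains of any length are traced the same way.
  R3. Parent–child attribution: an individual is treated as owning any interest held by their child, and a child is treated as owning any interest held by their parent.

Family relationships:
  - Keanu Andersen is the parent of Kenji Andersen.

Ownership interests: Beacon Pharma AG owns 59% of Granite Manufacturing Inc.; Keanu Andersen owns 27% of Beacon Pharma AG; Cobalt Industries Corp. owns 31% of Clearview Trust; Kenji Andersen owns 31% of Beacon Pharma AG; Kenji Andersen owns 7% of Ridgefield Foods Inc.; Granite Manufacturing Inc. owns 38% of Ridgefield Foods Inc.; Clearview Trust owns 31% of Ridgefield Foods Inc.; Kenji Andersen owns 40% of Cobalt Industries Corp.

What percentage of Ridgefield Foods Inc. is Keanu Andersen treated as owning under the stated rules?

23.8476%

By parent–child attribution (R3), Keanu Andersen is treated as also owning Kenji Andersen's interest in Beacon Pharma AG, giving 27% + 31% = 58%.
By parent–child attribution (R3), Keanu Andersen is treated as owning Kenji Andersen's 40% interest in Cobalt Industries Corp.
By parent–child attribution (R3), Keanu Andersen is treated as owning Kenji Andersen's 7% interest in Ridgefield Foods Inc.
Chain via Beacon Pharma AG → Granite Manufacturing Inc. (R2): 58% × 59% × 38% = 13.0036% of Ridgefield Foods Inc.
Chain via Cobalt Industries Corp. → Clearview Trust (R2): 40% × 31% × 31% = 3.844% of Ridgefield Foods Inc.
Direct interest in Ridgefield Foods Inc: 7%.
Aggregating (R1): 13.0036% + 3.844% + 7% = 23.8476%.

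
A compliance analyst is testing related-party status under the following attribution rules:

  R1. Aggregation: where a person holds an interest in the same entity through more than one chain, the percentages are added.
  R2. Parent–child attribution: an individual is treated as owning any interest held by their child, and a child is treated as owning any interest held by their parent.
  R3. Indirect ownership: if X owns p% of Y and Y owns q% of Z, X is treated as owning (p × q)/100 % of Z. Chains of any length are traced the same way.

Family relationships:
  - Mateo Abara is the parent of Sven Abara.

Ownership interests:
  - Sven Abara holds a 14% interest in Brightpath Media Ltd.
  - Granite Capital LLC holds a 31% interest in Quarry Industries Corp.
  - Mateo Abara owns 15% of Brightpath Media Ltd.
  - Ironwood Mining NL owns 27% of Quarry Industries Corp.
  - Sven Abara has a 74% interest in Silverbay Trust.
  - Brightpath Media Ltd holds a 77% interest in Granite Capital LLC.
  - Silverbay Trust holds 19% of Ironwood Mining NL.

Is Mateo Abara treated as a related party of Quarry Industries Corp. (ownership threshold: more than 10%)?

Yes

By parent–child attribution (R2), Mateo Abara is treated as also owning Sven Abara's interest in Brightpath Media Ltd, giving 15% + 14% = 29%.
By parent–child attribution (R2), Mateo Abara is treated as owning Sven Abara's 74% interest in Silverbay Trust.
Chain via Brightpath Media Ltd → Granite Capital LLC (R3): 29% × 77% × 31% = 6.9223% of Quarry Industries Corp.
Chain via Silverbay Trust → Ironwood Mining NL (R3): 74% × 19% × 27% = 3.7962% of Quarry Industries Corp.
Aggregating (R1): 6.9223% + 3.7962% = 10.7185%.
10.7185% exceeds the 10% threshold, so Mateo is a related party to Quarry Industries Corp.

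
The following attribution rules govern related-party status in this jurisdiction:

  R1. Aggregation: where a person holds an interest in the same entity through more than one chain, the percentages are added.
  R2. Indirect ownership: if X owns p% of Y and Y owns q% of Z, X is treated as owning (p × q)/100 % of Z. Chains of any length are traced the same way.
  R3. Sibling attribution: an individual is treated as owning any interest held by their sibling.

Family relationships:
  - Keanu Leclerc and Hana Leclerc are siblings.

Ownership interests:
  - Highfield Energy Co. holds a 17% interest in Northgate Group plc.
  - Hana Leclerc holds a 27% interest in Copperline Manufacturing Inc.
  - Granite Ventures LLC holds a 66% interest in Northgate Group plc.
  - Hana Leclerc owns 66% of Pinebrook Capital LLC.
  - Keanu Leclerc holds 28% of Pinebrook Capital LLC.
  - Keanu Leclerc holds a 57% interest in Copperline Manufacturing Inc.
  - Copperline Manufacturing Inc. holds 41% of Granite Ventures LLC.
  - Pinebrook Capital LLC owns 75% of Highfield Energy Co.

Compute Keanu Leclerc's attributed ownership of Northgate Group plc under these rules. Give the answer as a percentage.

34.7154%

By sibling attribution (R3), Keanu Leclerc is treated as also owning Hana Leclerc's interest in Copperline Manufacturing Inc, giving 57% + 27% = 84%.
By sibling attribution (R3), Keanu Leclerc is treated as also owning Hana Leclerc's interest in Pinebrook Capital LLC, giving 28% + 66% = 94%.
Chain via Copperline Manufacturing Inc. → Granite Ventures LLC (R2): 84% × 41% × 66% = 22.7304% of Northgate Group plc.
Chain via Pinebrook Capital LLC → Highfield Energy Co. (R2): 94% × 75% × 17% = 11.985% of Northgate Group plc.
Aggregating (R1): 22.7304% + 11.985% = 34.7154%.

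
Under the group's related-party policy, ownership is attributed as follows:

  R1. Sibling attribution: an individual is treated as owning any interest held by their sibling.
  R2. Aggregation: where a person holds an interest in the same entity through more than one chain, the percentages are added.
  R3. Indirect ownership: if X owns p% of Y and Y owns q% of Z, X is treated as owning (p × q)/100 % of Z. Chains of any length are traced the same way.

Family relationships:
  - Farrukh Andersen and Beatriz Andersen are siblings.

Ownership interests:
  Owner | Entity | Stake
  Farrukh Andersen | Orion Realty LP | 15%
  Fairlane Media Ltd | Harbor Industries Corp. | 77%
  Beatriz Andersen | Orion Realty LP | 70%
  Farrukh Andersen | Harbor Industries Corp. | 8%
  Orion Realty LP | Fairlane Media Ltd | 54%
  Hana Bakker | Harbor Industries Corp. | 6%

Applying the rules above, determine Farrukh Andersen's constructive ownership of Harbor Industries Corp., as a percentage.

43.343%

By sibling attribution (R1), Farrukh Andersen is treated as also owning Beatriz Andersen's interest in Orion Realty LP, giving 15% + 70% = 85%.
Chain via Orion Realty LP → Fairlane Media Ltd (R3): 85% × 54% × 77% = 35.343% of Harbor Industries Corp.
Direct interest in Harbor Industries Corp: 8%.
Aggregating (R2): 35.343% + 8% = 43.343%.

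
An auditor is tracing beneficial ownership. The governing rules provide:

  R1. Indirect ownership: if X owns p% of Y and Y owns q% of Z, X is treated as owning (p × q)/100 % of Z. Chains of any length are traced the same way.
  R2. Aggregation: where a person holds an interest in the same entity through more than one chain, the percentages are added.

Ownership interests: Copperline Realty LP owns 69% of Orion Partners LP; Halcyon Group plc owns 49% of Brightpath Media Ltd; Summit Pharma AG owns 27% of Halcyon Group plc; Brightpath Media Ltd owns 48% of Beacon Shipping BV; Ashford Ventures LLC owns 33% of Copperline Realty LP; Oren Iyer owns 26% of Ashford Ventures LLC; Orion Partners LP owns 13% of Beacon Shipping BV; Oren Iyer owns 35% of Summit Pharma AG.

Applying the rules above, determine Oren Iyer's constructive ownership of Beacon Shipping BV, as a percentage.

2.992266%

Chain via Summit Pharma AG → Halcyon Group plc → Brightpath Media Ltd (R1): 35% × 27% × 49% × 48% = 2.22264% of Beacon Shipping BV.
Chain via Ashford Ventures LLC → Copperline Realty LP → Orion Partners LP (R1): 26% × 33% × 69% × 13% = 0.769626% of Beacon Shipping BV.
Aggregating (R2): 2.22264% + 0.769626% = 2.992266%.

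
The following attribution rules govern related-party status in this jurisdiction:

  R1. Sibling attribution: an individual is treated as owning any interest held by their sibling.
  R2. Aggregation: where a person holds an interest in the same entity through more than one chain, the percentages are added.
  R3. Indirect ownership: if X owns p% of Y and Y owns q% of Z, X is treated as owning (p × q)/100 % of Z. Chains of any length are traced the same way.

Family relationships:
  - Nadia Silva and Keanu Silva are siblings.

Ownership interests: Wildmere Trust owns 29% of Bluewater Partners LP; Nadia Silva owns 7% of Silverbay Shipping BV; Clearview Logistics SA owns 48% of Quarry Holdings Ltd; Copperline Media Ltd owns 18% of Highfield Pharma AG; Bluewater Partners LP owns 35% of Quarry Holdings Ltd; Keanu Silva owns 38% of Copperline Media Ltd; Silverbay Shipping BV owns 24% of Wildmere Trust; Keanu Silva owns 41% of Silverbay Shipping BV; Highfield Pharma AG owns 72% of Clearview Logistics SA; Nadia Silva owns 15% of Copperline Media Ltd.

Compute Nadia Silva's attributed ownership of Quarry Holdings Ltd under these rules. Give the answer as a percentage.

4.466304%

By sibling attribution (R1), Nadia Silva is treated as also owning Keanu Silva's interest in Copperline Media Ltd, giving 15% + 38% = 53%.
By sibling attribution (R1), Nadia Silva is treated as also owning Keanu Silva's interest in Silverbay Shipping BV, giving 7% + 41% = 48%.
Chain via Copperline Media Ltd → Highfield Pharma AG → Clearview Logistics SA (R3): 53% × 18% × 72% × 48% = 3.297024% of Quarry Holdings Ltd.
Chain via Silverbay Shipping BV → Wildmere Trust → Bluewater Partners LP (R3): 48% × 24% × 29% × 35% = 1.16928% of Quarry Holdings Ltd.
Aggregating (R2): 3.297024% + 1.16928% = 4.466304%.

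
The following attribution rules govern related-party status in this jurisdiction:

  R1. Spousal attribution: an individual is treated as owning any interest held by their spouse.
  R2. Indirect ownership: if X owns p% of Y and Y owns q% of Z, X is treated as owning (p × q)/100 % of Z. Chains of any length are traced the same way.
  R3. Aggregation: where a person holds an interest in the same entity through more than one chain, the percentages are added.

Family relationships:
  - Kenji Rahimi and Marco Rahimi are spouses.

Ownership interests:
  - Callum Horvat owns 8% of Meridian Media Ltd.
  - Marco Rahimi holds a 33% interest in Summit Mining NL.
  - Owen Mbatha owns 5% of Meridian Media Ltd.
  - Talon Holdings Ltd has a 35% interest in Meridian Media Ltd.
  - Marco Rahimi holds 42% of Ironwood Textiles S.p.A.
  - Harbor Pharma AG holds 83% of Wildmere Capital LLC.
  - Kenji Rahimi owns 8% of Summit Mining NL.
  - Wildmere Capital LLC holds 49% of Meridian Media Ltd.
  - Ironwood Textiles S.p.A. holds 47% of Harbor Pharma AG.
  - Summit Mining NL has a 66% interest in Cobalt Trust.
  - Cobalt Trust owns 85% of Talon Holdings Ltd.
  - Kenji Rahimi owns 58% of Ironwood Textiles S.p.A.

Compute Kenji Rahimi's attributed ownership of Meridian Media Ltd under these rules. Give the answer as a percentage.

By spousal attribution (R1), Kenji Rahimi is treated as also owning Marco Rahimi's interest in Summit Mining NL, giving 8% + 33% = 41%.
By spousal attribution (R1), Kenji Rahimi is treated as also owning Marco Rahimi's interest in Ironwood Textiles S.p.A, giving 58% + 42% = 100%.
Chain via Summit Mining NL → Cobalt Trust → Talon Holdings Ltd (R2): 41% × 66% × 85% × 35% = 8.05035% of Meridian Media Ltd.
Chain via Ironwood Textiles S.p.A. → Harbor Pharma AG → Wildmere Capital LLC (R2): 100% × 47% × 83% × 49% = 19.1149% of Meridian Media Ltd.
Aggregating (R3): 8.05035% + 19.1149% = 27.16525%.

27.16525%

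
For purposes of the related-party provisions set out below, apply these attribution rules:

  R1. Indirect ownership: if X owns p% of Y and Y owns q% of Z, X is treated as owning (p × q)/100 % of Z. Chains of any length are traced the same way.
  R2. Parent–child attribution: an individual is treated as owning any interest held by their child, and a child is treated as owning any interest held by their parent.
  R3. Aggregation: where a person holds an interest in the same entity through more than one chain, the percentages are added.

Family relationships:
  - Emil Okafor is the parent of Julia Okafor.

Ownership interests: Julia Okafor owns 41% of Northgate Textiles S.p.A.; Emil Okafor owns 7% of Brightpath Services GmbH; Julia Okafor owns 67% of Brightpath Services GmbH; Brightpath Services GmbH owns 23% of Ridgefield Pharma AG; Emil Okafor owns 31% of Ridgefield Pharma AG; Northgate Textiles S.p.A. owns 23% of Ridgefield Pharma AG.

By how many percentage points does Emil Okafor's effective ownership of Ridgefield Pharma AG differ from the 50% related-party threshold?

By parent–child attribution (R2), Emil Okafor is treated as also owning Julia Okafor's interest in Brightpath Services GmbH, giving 7% + 67% = 74%.
By parent–child attribution (R2), Emil Okafor is treated as owning Julia Okafor's 41% interest in Northgate Textiles S.p.A.
Chain via Brightpath Services GmbH (R1): 74% × 23% = 17.02% of Ridgefield Pharma AG.
Direct interest in Ridgefield Pharma AG: 31%.
Chain via Northgate Textiles S.p.A. (R1): 41% × 23% = 9.43% of Ridgefield Pharma AG.
Aggregating (R3): 17.02% + 31% + 9.43% = 57.45%.
57.45% exceeds the 50% threshold by 7.45 percentage points.

7.45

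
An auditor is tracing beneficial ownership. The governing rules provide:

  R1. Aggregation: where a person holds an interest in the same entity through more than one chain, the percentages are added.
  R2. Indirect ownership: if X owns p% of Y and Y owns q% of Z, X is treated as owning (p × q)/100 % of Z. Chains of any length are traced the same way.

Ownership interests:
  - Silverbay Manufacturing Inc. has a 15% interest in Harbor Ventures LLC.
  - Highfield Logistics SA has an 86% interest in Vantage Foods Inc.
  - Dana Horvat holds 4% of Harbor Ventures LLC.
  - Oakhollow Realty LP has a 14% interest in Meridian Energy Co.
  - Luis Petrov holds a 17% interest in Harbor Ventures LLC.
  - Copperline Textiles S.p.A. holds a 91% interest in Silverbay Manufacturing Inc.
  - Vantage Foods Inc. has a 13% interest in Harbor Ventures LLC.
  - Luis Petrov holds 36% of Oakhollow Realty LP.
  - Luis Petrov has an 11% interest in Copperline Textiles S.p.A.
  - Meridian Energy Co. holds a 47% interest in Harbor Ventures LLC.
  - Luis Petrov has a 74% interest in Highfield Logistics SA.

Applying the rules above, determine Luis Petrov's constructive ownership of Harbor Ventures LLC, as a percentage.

Chain via Highfield Logistics SA → Vantage Foods Inc. (R2): 74% × 86% × 13% = 8.2732% of Harbor Ventures LLC.
Chain via Copperline Textiles S.p.A. → Silverbay Manufacturing Inc. (R2): 11% × 91% × 15% = 1.5015% of Harbor Ventures LLC.
Chain via Oakhollow Realty LP → Meridian Energy Co. (R2): 36% × 14% × 47% = 2.3688% of Harbor Ventures LLC.
Direct interest in Harbor Ventures LLC: 17%.
Aggregating (R1): 8.2732% + 1.5015% + 2.3688% + 17% = 29.1435%.

29.1435%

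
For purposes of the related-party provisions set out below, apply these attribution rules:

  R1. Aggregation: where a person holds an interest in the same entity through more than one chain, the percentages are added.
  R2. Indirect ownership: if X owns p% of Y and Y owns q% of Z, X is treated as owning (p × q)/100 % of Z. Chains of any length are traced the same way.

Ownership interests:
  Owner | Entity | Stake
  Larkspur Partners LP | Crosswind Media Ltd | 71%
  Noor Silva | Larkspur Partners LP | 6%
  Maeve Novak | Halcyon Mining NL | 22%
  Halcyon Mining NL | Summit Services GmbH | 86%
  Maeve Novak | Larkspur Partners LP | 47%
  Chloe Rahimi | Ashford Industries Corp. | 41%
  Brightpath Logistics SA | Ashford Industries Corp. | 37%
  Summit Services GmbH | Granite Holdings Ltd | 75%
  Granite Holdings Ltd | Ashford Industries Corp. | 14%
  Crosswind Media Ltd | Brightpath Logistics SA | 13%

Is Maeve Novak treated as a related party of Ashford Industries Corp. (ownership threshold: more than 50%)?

Chain via Halcyon Mining NL → Summit Services GmbH → Granite Holdings Ltd (R2): 22% × 86% × 75% × 14% = 1.9866% of Ashford Industries Corp.
Chain via Larkspur Partners LP → Crosswind Media Ltd → Brightpath Logistics SA (R2): 47% × 71% × 13% × 37% = 1.605097% of Ashford Industries Corp.
Aggregating (R1): 1.9866% + 1.605097% = 3.591697%.
3.591697% does not exceed the 50% threshold, so Maeve is not a related party to Ashford Industries Corp.

No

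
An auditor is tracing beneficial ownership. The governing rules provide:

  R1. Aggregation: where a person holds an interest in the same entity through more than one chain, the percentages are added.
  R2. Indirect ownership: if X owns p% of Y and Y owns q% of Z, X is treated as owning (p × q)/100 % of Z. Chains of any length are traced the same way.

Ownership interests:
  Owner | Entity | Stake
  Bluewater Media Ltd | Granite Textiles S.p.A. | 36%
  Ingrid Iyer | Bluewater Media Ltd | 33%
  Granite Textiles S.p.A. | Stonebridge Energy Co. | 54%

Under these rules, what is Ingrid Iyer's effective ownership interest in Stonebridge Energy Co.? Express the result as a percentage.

6.4152%

Chain via Bluewater Media Ltd → Granite Textiles S.p.A. (R2): 33% × 36% × 54% = 6.4152% of Stonebridge Energy Co.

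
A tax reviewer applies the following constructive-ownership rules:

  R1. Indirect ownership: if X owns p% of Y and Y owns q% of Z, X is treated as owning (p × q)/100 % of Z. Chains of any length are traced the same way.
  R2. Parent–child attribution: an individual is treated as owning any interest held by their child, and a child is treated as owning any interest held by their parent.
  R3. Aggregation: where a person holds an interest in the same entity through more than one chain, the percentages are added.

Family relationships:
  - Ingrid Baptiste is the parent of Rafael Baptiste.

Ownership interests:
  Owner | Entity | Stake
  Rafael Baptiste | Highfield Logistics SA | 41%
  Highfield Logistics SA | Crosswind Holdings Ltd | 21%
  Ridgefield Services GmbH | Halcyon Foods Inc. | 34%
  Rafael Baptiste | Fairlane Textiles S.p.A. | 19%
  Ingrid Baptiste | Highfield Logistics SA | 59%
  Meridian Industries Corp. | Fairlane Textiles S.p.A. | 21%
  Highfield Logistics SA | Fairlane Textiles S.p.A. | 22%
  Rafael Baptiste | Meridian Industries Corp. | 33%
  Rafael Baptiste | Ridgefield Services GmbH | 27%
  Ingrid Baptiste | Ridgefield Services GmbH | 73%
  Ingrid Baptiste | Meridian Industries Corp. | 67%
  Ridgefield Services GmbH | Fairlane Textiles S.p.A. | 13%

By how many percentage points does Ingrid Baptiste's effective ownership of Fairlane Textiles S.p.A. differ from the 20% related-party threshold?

By parent–child attribution (R2), Ingrid Baptiste is treated as also owning Rafael Baptiste's interest in Ridgefield Services GmbH, giving 73% + 27% = 100%.
By parent–child attribution (R2), Ingrid Baptiste is treated as also owning Rafael Baptiste's interest in Highfield Logistics SA, giving 59% + 41% = 100%.
By parent–child attribution (R2), Ingrid Baptiste is treated as also owning Rafael Baptiste's interest in Meridian Industries Corp, giving 67% + 33% = 100%.
By parent–child attribution (R2), Ingrid Baptiste is treated as owning Rafael Baptiste's 19% interest in Fairlane Textiles S.p.A.
Chain via Ridgefield Services GmbH (R1): 100% × 13% = 13% of Fairlane Textiles S.p.A.
Chain via Highfield Logistics SA (R1): 100% × 22% = 22% of Fairlane Textiles S.p.A.
Chain via Meridian Industries Corp. (R1): 100% × 21% = 21% of Fairlane Textiles S.p.A.
Direct interest in Fairlane Textiles S.p.A: 19%.
Aggregating (R3): 13% + 22% + 21% + 19% = 75%.
75% exceeds the 20% threshold by 55 percentage points.

55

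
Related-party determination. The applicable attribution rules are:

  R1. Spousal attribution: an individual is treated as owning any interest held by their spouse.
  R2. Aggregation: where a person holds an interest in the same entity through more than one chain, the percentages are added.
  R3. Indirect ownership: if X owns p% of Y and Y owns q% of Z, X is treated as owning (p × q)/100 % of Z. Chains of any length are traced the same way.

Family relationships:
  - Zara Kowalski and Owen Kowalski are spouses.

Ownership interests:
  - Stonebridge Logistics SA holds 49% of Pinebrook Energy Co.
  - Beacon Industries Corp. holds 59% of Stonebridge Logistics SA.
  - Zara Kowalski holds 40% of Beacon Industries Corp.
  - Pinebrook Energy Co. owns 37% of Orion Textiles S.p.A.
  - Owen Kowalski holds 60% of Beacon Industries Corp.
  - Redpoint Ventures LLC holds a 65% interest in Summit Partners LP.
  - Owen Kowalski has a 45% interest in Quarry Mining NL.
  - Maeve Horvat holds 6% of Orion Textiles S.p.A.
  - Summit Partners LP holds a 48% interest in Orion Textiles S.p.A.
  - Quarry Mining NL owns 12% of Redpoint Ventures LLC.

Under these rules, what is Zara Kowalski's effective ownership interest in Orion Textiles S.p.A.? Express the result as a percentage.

12.3815%

By spousal attribution (R1), Zara Kowalski is treated as also owning Owen Kowalski's interest in Beacon Industries Corp, giving 40% + 60% = 100%.
By spousal attribution (R1), Zara Kowalski is treated as owning Owen Kowalski's 45% interest in Quarry Mining NL.
Chain via Beacon Industries Corp. → Stonebridge Logistics SA → Pinebrook Energy Co. (R3): 100% × 59% × 49% × 37% = 10.6967% of Orion Textiles S.p.A.
Chain via Quarry Mining NL → Redpoint Ventures LLC → Summit Partners LP (R3): 45% × 12% × 65% × 48% = 1.6848% of Orion Textiles S.p.A.
Aggregating (R2): 10.6967% + 1.6848% = 12.3815%.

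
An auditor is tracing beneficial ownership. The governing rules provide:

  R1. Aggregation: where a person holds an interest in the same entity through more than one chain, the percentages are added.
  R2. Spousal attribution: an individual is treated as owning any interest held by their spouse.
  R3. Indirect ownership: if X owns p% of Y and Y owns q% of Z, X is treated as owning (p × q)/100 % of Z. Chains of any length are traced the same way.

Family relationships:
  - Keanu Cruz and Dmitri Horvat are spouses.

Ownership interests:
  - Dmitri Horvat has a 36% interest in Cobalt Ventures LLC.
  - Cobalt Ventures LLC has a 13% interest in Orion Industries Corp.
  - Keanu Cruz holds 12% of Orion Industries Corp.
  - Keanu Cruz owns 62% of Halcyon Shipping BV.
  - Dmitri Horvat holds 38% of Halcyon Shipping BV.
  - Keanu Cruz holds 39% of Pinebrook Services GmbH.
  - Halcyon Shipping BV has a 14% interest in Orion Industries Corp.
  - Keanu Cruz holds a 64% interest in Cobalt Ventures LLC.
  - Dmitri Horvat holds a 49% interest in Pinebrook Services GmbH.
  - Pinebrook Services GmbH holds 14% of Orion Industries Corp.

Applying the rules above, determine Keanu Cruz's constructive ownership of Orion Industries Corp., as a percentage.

By spousal attribution (R2), Keanu Cruz is treated as also owning Dmitri Horvat's interest in Cobalt Ventures LLC, giving 64% + 36% = 100%.
By spousal attribution (R2), Keanu Cruz is treated as also owning Dmitri Horvat's interest in Halcyon Shipping BV, giving 62% + 38% = 100%.
By spousal attribution (R2), Keanu Cruz is treated as also owning Dmitri Horvat's interest in Pinebrook Services GmbH, giving 39% + 49% = 88%.
Chain via Cobalt Ventures LLC (R3): 100% × 13% = 13% of Orion Industries Corp.
Chain via Halcyon Shipping BV (R3): 100% × 14% = 14% of Orion Industries Corp.
Chain via Pinebrook Services GmbH (R3): 88% × 14% = 12.32% of Orion Industries Corp.
Direct interest in Orion Industries Corp: 12%.
Aggregating (R1): 13% + 14% + 12.32% + 12% = 51.32%.

51.32%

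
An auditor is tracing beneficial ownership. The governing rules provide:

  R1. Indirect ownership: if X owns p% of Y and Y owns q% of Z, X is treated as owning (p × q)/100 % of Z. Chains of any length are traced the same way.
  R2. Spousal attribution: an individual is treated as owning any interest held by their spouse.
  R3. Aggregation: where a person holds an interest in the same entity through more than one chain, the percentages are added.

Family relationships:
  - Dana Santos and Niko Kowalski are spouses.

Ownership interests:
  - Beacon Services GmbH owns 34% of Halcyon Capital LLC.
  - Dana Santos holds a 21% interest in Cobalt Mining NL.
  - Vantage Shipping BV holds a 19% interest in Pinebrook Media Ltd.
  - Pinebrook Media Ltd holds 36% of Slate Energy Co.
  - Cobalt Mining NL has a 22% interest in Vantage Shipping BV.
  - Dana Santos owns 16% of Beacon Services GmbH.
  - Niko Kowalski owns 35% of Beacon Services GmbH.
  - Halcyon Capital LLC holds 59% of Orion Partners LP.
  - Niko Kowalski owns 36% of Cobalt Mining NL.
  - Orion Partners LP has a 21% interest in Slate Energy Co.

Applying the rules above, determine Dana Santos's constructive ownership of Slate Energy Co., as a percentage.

By spousal attribution (R2), Dana Santos is treated as also owning Niko Kowalski's interest in Beacon Services GmbH, giving 16% + 35% = 51%.
By spousal attribution (R2), Dana Santos is treated as also owning Niko Kowalski's interest in Cobalt Mining NL, giving 21% + 36% = 57%.
Chain via Beacon Services GmbH → Halcyon Capital LLC → Orion Partners LP (R1): 51% × 34% × 59% × 21% = 2.148426% of Slate Energy Co.
Chain via Cobalt Mining NL → Vantage Shipping BV → Pinebrook Media Ltd (R1): 57% × 22% × 19% × 36% = 0.857736% of Slate Energy Co.
Aggregating (R3): 2.148426% + 0.857736% = 3.006162%.

3.006162%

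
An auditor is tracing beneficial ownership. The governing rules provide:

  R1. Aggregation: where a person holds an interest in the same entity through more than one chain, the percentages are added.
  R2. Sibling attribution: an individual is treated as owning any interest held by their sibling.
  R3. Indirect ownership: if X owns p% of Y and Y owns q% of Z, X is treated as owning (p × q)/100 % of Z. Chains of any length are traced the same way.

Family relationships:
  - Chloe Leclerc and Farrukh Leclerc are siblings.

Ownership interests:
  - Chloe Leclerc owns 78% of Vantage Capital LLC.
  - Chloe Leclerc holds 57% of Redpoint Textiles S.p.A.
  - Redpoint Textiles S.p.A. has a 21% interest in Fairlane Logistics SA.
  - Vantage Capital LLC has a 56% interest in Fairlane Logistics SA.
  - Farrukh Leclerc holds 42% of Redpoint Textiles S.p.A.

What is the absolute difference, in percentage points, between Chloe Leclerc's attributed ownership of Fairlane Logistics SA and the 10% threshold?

By sibling attribution (R2), Chloe Leclerc is treated as also owning Farrukh Leclerc's interest in Redpoint Textiles S.p.A, giving 57% + 42% = 99%.
Chain via Redpoint Textiles S.p.A. (R3): 99% × 21% = 20.79% of Fairlane Logistics SA.
Chain via Vantage Capital LLC (R3): 78% × 56% = 43.68% of Fairlane Logistics SA.
Aggregating (R1): 20.79% + 43.68% = 64.47%.
64.47% exceeds the 10% threshold by 54.47 percentage points.

54.47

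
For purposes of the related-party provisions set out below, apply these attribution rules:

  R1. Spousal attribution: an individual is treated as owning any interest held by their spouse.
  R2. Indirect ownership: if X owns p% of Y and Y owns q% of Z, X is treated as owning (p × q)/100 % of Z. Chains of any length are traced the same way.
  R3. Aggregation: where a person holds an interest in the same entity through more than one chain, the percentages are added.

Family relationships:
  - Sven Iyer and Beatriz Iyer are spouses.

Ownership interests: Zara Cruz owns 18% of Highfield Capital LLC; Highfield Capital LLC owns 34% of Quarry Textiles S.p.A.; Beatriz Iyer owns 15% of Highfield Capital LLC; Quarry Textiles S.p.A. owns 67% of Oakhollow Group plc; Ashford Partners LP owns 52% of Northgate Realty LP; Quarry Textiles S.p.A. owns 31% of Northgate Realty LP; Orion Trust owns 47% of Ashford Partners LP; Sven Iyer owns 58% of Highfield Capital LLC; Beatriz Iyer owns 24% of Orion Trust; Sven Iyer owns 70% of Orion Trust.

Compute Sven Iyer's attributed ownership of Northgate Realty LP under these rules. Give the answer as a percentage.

By spousal attribution (R1), Sven Iyer is treated as also owning Beatriz Iyer's interest in Highfield Capital LLC, giving 58% + 15% = 73%.
By spousal attribution (R1), Sven Iyer is treated as also owning Beatriz Iyer's interest in Orion Trust, giving 70% + 24% = 94%.
Chain via Highfield Capital LLC → Quarry Textiles S.p.A. (R2): 73% × 34% × 31% = 7.6942% of Northgate Realty LP.
Chain via Orion Trust → Ashford Partners LP (R2): 94% × 47% × 52% = 22.9736% of Northgate Realty LP.
Aggregating (R3): 7.6942% + 22.9736% = 30.6678%.

30.6678%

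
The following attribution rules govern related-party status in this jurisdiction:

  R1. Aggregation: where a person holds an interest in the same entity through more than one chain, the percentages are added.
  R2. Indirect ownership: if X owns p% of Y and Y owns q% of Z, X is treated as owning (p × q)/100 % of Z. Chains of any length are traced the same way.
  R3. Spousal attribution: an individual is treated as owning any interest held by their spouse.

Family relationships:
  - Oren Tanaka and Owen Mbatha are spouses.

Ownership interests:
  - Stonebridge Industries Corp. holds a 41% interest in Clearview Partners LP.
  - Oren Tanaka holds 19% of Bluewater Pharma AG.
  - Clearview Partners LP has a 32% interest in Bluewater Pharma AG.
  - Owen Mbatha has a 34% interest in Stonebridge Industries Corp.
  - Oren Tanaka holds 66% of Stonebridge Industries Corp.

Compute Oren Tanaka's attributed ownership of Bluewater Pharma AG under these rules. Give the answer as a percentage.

By spousal attribution (R3), Oren Tanaka is treated as also owning Owen Mbatha's interest in Stonebridge Industries Corp, giving 66% + 34% = 100%.
Chain via Stonebridge Industries Corp. → Clearview Partners LP (R2): 100% × 41% × 32% = 13.12% of Bluewater Pharma AG.
Direct interest in Bluewater Pharma AG: 19%.
Aggregating (R1): 13.12% + 19% = 32.12%.

32.12%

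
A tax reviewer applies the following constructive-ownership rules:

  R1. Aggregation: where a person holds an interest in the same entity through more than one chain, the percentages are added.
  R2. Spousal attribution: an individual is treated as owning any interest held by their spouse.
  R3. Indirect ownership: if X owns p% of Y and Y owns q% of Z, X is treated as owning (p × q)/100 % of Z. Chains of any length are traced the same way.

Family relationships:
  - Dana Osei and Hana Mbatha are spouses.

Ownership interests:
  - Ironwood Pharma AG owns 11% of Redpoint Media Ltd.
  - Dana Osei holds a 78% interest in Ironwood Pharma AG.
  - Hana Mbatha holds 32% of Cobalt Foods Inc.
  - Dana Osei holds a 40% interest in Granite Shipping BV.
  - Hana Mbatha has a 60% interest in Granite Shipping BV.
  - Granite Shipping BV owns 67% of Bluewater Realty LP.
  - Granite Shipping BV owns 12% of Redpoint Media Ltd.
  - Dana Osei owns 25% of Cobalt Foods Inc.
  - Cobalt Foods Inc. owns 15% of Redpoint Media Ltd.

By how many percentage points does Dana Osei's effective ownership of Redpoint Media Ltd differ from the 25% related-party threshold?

4.13

By spousal attribution (R2), Dana Osei is treated as also owning Hana Mbatha's interest in Granite Shipping BV, giving 40% + 60% = 100%.
By spousal attribution (R2), Dana Osei is treated as also owning Hana Mbatha's interest in Cobalt Foods Inc, giving 25% + 32% = 57%.
Chain via Ironwood Pharma AG (R3): 78% × 11% = 8.58% of Redpoint Media Ltd.
Chain via Granite Shipping BV (R3): 100% × 12% = 12% of Redpoint Media Ltd.
Chain via Cobalt Foods Inc. (R3): 57% × 15% = 8.55% of Redpoint Media Ltd.
Aggregating (R1): 8.58% + 12% + 8.55% = 29.13%.
29.13% exceeds the 25% threshold by 4.13 percentage points.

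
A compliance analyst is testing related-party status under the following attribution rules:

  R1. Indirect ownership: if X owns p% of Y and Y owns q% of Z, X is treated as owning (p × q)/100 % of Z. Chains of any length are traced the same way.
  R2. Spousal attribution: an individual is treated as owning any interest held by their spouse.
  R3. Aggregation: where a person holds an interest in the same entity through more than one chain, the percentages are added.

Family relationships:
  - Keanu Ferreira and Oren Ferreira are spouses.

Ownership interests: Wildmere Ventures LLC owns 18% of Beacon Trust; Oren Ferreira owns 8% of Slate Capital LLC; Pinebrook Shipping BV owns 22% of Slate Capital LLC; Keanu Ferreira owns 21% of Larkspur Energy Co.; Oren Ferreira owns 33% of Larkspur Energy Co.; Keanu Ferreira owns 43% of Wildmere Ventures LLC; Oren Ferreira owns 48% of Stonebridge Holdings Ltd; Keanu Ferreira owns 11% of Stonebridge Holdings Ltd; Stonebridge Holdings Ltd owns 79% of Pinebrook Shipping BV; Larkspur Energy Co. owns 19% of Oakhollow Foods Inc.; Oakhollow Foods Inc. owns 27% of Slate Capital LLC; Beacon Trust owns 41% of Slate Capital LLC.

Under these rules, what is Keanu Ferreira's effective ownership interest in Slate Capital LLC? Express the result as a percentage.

By spousal attribution (R2), Keanu Ferreira is treated as also owning Oren Ferreira's interest in Stonebridge Holdings Ltd, giving 11% + 48% = 59%.
By spousal attribution (R2), Keanu Ferreira is treated as also owning Oren Ferreira's interest in Larkspur Energy Co, giving 21% + 33% = 54%.
By spousal attribution (R2), Keanu Ferreira is treated as owning Oren Ferreira's 8% interest in Slate Capital LLC.
Chain via Stonebridge Holdings Ltd → Pinebrook Shipping BV (R1): 59% × 79% × 22% = 10.2542% of Slate Capital LLC.
Chain via Wildmere Ventures LLC → Beacon Trust (R1): 43% × 18% × 41% = 3.1734% of Slate Capital LLC.
Chain via Larkspur Energy Co. → Oakhollow Foods Inc. (R1): 54% × 19% × 27% = 2.7702% of Slate Capital LLC.
Direct interest in Slate Capital LLC: 8%.
Aggregating (R3): 10.2542% + 3.1734% + 2.7702% + 8% = 24.1978%.

24.1978%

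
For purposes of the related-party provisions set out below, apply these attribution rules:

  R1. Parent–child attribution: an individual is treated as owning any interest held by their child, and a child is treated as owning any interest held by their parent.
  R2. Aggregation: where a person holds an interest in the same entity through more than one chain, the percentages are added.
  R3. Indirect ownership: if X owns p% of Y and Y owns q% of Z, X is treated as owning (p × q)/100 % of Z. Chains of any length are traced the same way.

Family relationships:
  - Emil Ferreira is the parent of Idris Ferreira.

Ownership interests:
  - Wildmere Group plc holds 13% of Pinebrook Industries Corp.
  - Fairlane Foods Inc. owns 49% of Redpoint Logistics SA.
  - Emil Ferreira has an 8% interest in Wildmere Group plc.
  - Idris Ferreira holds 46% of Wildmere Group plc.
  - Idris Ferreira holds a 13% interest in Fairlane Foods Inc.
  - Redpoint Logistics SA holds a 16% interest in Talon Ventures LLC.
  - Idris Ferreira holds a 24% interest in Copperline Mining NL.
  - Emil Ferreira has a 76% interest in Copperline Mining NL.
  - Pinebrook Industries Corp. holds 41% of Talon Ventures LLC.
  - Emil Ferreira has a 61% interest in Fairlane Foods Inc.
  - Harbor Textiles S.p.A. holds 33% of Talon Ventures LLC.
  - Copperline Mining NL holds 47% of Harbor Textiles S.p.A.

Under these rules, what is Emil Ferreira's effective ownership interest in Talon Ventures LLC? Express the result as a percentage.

By parent–child attribution (R1), Emil Ferreira is treated as also owning Idris Ferreira's interest in Fairlane Foods Inc, giving 61% + 13% = 74%.
By parent–child attribution (R1), Emil Ferreira is treated as also owning Idris Ferreira's interest in Wildmere Group plc, giving 8% + 46% = 54%.
By parent–child attribution (R1), Emil Ferreira is treated as also owning Idris Ferreira's interest in Copperline Mining NL, giving 76% + 24% = 100%.
Chain via Fairlane Foods Inc. → Redpoint Logistics SA (R3): 74% × 49% × 16% = 5.8016% of Talon Ventures LLC.
Chain via Wildmere Group plc → Pinebrook Industries Corp. (R3): 54% × 13% × 41% = 2.8782% of Talon Ventures LLC.
Chain via Copperline Mining NL → Harbor Textiles S.p.A. (R3): 100% × 47% × 33% = 15.51% of Talon Ventures LLC.
Aggregating (R2): 5.8016% + 2.8782% + 15.51% = 24.1898%.

24.1898%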